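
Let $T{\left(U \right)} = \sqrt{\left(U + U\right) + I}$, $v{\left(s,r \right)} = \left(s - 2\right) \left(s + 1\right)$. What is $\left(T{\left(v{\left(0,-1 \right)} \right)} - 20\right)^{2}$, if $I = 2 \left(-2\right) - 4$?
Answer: $388 - 80 i \sqrt{3} \approx 388.0 - 138.56 i$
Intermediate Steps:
$I = -8$ ($I = -4 - 4 = -8$)
$v{\left(s,r \right)} = \left(1 + s\right) \left(-2 + s\right)$ ($v{\left(s,r \right)} = \left(-2 + s\right) \left(1 + s\right) = \left(1 + s\right) \left(-2 + s\right)$)
$T{\left(U \right)} = \sqrt{-8 + 2 U}$ ($T{\left(U \right)} = \sqrt{\left(U + U\right) - 8} = \sqrt{2 U - 8} = \sqrt{-8 + 2 U}$)
$\left(T{\left(v{\left(0,-1 \right)} \right)} - 20\right)^{2} = \left(\sqrt{-8 + 2 \left(-2 + 0^{2} - 0\right)} - 20\right)^{2} = \left(\sqrt{-8 + 2 \left(-2 + 0 + 0\right)} - 20\right)^{2} = \left(\sqrt{-8 + 2 \left(-2\right)} - 20\right)^{2} = \left(\sqrt{-8 - 4} - 20\right)^{2} = \left(\sqrt{-12} - 20\right)^{2} = \left(2 i \sqrt{3} - 20\right)^{2} = \left(-20 + 2 i \sqrt{3}\right)^{2}$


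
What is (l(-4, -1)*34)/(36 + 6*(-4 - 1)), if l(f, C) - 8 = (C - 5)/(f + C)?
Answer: 782/15 ≈ 52.133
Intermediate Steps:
l(f, C) = 8 + (-5 + C)/(C + f) (l(f, C) = 8 + (C - 5)/(f + C) = 8 + (-5 + C)/(C + f))
(l(-4, -1)*34)/(36 + 6*(-4 - 1)) = (((-5 + 8*(-4) + 9*(-1))/(-1 - 4))*34)/(36 + 6*(-4 - 1)) = (((-5 - 32 - 9)/(-5))*34)/(36 + 6*(-5)) = (-1/5*(-46)*34)/(36 - 30) = ((46/5)*34)/6 = (1564/5)*(1/6) = 782/15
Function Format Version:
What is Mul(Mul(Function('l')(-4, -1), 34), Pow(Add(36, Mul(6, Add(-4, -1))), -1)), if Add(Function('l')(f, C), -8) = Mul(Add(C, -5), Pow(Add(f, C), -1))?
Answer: Rational(782, 15) ≈ 52.133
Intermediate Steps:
Function('l')(f, C) = Add(8, Mul(Pow(Add(C, f), -1), Add(-5, C))) (Function('l')(f, C) = Add(8, Mul(Add(C, -5), Pow(Add(f, C), -1))) = Add(8, Mul(Add(-5, C), Pow(Add(C, f), -1))) = Add(8, Mul(Pow(Add(C, f), -1), Add(-5, C))))
Mul(Mul(Function('l')(-4, -1), 34), Pow(Add(36, Mul(6, Add(-4, -1))), -1)) = Mul(Mul(Mul(Pow(Add(-1, -4), -1), Add(-5, Mul(8, -4), Mul(9, -1))), 34), Pow(Add(36, Mul(6, Add(-4, -1))), -1)) = Mul(Mul(Mul(Pow(-5, -1), Add(-5, -32, -9)), 34), Pow(Add(36, Mul(6, -5)), -1)) = Mul(Mul(Mul(Rational(-1, 5), -46), 34), Pow(Add(36, -30), -1)) = Mul(Mul(Rational(46, 5), 34), Pow(6, -1)) = Mul(Rational(1564, 5), Rational(1, 6)) = Rational(782, 15)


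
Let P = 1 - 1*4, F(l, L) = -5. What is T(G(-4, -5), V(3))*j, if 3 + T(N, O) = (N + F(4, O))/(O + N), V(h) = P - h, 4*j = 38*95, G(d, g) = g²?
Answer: -3515/2 ≈ -1757.5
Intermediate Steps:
P = -3 (P = 1 - 4 = -3)
j = 1805/2 (j = (38*95)/4 = (¼)*3610 = 1805/2 ≈ 902.50)
V(h) = -3 - h
T(N, O) = -3 + (-5 + N)/(N + O) (T(N, O) = -3 + (N - 5)/(O + N) = -3 + (-5 + N)/(N + O))
T(G(-4, -5), V(3))*j = ((-5 - 3*(-3 - 1*3) - 2*(-5)²)/((-5)² + (-3 - 1*3)))*(1805/2) = ((-5 - 3*(-3 - 3) - 2*25)/(25 + (-3 - 3)))*(1805/2) = ((-5 - 3*(-6) - 50)/(25 - 6))*(1805/2) = ((-5 + 18 - 50)/19)*(1805/2) = ((1/19)*(-37))*(1805/2) = -37/19*1805/2 = -3515/2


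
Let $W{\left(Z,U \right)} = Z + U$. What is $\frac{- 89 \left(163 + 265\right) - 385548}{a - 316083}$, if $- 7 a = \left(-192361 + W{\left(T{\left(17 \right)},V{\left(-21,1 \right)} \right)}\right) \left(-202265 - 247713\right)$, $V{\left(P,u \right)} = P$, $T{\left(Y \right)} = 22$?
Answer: $\frac{423640}{12365711523} \approx 3.4259 \cdot 10^{-5}$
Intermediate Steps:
$W{\left(Z,U \right)} = U + Z$
$a = -12365395440$ ($a = - \frac{\left(-192361 + \left(-21 + 22\right)\right) \left(-202265 - 247713\right)}{7} = - \frac{\left(-192361 + 1\right) \left(-449978\right)}{7} = - \frac{\left(-192360\right) \left(-449978\right)}{7} = \left(- \frac{1}{7}\right) 86557768080 = -12365395440$)
$\frac{- 89 \left(163 + 265\right) - 385548}{a - 316083} = \frac{- 89 \left(163 + 265\right) - 385548}{-12365395440 - 316083} = \frac{\left(-89\right) 428 - 385548}{-12365711523} = \left(-38092 - 385548\right) \left(- \frac{1}{12365711523}\right) = \left(-423640\right) \left(- \frac{1}{12365711523}\right) = \frac{423640}{12365711523}$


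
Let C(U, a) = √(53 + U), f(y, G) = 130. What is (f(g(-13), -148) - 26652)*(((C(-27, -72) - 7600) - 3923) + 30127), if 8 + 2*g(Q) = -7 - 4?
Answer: -493415288 - 26522*√26 ≈ -4.9355e+8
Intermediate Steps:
g(Q) = -19/2 (g(Q) = -4 + (-7 - 4)/2 = -4 + (½)*(-11) = -4 - 11/2 = -19/2)
(f(g(-13), -148) - 26652)*(((C(-27, -72) - 7600) - 3923) + 30127) = (130 - 26652)*(((√(53 - 27) - 7600) - 3923) + 30127) = -26522*(((√26 - 7600) - 3923) + 30127) = -26522*(((-7600 + √26) - 3923) + 30127) = -26522*((-11523 + √26) + 30127) = -26522*(18604 + √26) = -493415288 - 26522*√26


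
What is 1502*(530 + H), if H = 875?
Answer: 2110310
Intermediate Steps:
1502*(530 + H) = 1502*(530 + 875) = 1502*1405 = 2110310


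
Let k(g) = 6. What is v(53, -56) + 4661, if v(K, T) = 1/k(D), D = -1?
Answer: 27967/6 ≈ 4661.2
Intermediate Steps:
v(K, T) = 1/6
v(53, -56) + 4661 = 1/6 + 4661 = 27967/6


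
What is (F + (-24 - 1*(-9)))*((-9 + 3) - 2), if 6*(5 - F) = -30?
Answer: 40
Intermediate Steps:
F = 10 (F = 5 - 1/6*(-30) = 5 + 5 = 10)
(F + (-24 - 1*(-9)))*((-9 + 3) - 2) = (10 + (-24 - 1*(-9)))*((-9 + 3) - 2) = (10 + (-24 + 9))*(-6 - 2) = (10 - 15)*(-8) = -5*(-8) = 40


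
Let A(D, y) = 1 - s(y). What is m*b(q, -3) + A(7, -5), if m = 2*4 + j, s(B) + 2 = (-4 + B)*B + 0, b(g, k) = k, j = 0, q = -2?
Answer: -66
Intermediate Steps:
s(B) = -2 + B*(-4 + B) (s(B) = -2 + ((-4 + B)*B + 0) = -2 + (B*(-4 + B) + 0) = -2 + B*(-4 + B))
m = 8 (m = 2*4 + 0 = 8 + 0 = 8)
A(D, y) = 3 - y² + 4*y (A(D, y) = 1 - (-2 + y² - 4*y) = 1 + (2 - y² + 4*y) = 3 - y² + 4*y)
m*b(q, -3) + A(7, -5) = 8*(-3) + (3 - 1*(-5)² + 4*(-5)) = -24 + (3 - 1*25 - 20) = -24 + (3 - 25 - 20) = -24 - 42 = -66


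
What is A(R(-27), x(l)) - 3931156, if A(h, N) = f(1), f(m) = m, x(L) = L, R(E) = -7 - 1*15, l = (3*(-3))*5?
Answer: -3931155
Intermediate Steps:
l = -45 (l = -9*5 = -45)
R(E) = -22 (R(E) = -7 - 15 = -22)
A(h, N) = 1
A(R(-27), x(l)) - 3931156 = 1 - 3931156 = -3931155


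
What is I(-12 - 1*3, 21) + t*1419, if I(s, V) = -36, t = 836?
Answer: 1186248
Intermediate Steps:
I(-12 - 1*3, 21) + t*1419 = -36 + 836*1419 = -36 + 1186284 = 1186248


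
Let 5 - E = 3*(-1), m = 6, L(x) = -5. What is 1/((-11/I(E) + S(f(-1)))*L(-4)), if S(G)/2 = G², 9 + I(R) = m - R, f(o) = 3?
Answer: -1/95 ≈ -0.010526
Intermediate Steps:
E = 8 (E = 5 - 3*(-1) = 5 - 1*(-3) = 5 + 3 = 8)
I(R) = -3 - R (I(R) = -9 + (6 - R) = -3 - R)
S(G) = 2*G²
1/((-11/I(E) + S(f(-1)))*L(-4)) = 1/((-11/(-3 - 1*8) + 2*3²)*(-5)) = 1/((-11/(-3 - 8) + 2*9)*(-5)) = 1/((-11/(-11) + 18)*(-5)) = 1/((-11*(-1/11) + 18)*(-5)) = 1/((1 + 18)*(-5)) = 1/(19*(-5)) = 1/(-95) = -1/95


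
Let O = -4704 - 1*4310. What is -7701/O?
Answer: 7701/9014 ≈ 0.85434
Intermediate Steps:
O = -9014 (O = -4704 - 4310 = -9014)
-7701/O = -7701/(-9014) = -7701*(-1/9014) = 7701/9014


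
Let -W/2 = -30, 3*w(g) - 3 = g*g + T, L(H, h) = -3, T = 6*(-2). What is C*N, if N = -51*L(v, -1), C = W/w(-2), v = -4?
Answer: -5508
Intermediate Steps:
T = -12
w(g) = -3 + g²/3 (w(g) = 1 + (g*g - 12)/3 = 1 + (g² - 12)/3 = 1 + (-12 + g²)/3 = 1 + (-4 + g²/3) = -3 + g²/3)
W = 60 (W = -2*(-30) = 60)
C = -36 (C = 60/(-3 + (⅓)*(-2)²) = 60/(-3 + (⅓)*4) = 60/(-3 + 4/3) = 60/(-5/3) = 60*(-⅗) = -36)
N = 153 (N = -51*(-3) = 153)
C*N = -36*153 = -5508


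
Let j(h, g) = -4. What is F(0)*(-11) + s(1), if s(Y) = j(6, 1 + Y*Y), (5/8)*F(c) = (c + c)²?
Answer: -4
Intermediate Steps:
F(c) = 32*c²/5 (F(c) = 8*(c + c)²/5 = 8*(2*c)²/5 = 8*(4*c²)/5 = 32*c²/5)
s(Y) = -4
F(0)*(-11) + s(1) = ((32/5)*0²)*(-11) - 4 = ((32/5)*0)*(-11) - 4 = 0*(-11) - 4 = 0 - 4 = -4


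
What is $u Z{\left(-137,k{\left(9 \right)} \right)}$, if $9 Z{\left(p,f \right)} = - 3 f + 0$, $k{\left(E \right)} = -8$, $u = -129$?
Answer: $-344$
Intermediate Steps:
$Z{\left(p,f \right)} = - \frac{f}{3}$ ($Z{\left(p,f \right)} = \frac{- 3 f + 0}{9} = \frac{\left(-3\right) f}{9} = - \frac{f}{3}$)
$u Z{\left(-137,k{\left(9 \right)} \right)} = - 129 \left(\left(- \frac{1}{3}\right) \left(-8\right)\right) = \left(-129\right) \frac{8}{3} = -344$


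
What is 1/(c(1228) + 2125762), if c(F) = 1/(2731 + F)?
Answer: 3959/8415891759 ≈ 4.7042e-7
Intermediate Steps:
1/(c(1228) + 2125762) = 1/(1/(2731 + 1228) + 2125762) = 1/(1/3959 + 2125762) = 1/(8415891759/3959) = 3959/8415891759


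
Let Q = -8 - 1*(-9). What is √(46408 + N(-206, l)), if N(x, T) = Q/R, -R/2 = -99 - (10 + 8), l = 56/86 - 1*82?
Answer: √282346298/78 ≈ 215.43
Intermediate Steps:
l = -3498/43 (l = 56*(1/86) - 82 = 28/43 - 82 = -3498/43 ≈ -81.349)
Q = 1 (Q = -8 + 9 = 1)
R = 234 (R = -2*(-99 - (10 + 8)) = -2*(-99 - 1*18) = -2*(-99 - 18) = -2*(-117) = 234)
N(x, T) = 1/234
√(46408 + N(-206, l)) = √(46408 + 1/234) = √(10859473/234) = √282346298/78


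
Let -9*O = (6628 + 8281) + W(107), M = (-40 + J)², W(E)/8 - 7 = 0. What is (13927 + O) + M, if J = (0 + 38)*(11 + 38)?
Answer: 29987534/9 ≈ 3.3319e+6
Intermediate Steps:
J = 1862 (J = 38*49 = 1862)
W(E) = 56 (W(E) = 56 + 8*0 = 56 + 0 = 56)
M = 3319684 (M = (-40 + 1862)² = 1822² = 3319684)
O = -14965/9 (O = -((6628 + 8281) + 56)/9 = -(14909 + 56)/9 = -⅑*14965 = -14965/9 ≈ -1662.8)
(13927 + O) + M = (13927 - 14965/9) + 3319684 = 110378/9 + 3319684 = 29987534/9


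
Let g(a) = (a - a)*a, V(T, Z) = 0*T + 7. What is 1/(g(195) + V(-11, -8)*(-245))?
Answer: -1/1715 ≈ -0.00058309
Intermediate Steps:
V(T, Z) = 7 (V(T, Z) = 0 + 7 = 7)
g(a) = 0 (g(a) = 0*a = 0)
1/(g(195) + V(-11, -8)*(-245)) = 1/(0 + 7*(-245)) = 1/(0 - 1715) = 1/(-1715) = -1/1715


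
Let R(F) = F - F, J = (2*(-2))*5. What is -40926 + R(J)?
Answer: -40926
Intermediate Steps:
J = -20 (J = -4*5 = -20)
R(F) = 0
-40926 + R(J) = -40926 + 0 = -40926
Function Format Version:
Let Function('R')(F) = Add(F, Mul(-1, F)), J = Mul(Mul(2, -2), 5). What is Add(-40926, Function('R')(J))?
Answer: -40926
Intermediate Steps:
J = -20 (J = Mul(-4, 5) = -20)
Function('R')(F) = 0
Add(-40926, Function('R')(J)) = Add(-40926, 0) = -40926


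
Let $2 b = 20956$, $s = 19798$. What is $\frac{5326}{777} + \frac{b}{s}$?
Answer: $\frac{56792777}{7691523} \approx 7.3838$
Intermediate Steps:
$b = 10478$ ($b = \frac{1}{2} \cdot 20956 = 10478$)
$\frac{5326}{777} + \frac{b}{s} = \frac{5326}{777} + \frac{10478}{19798} = 5326 \cdot \frac{1}{777} + 10478 \cdot \frac{1}{19798} = \frac{5326}{777} + \frac{5239}{9899} = \frac{56792777}{7691523}$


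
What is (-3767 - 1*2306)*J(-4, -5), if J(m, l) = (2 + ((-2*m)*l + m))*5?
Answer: 1275330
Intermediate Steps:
J(m, l) = 10 + 5*m - 10*l*m (J(m, l) = (2 + (-2*l*m + m))*5 = (2 + (m - 2*l*m))*5 = (2 + m - 2*l*m)*5 = 10 + 5*m - 10*l*m)
(-3767 - 1*2306)*J(-4, -5) = (-3767 - 1*2306)*(10 + 5*(-4) - 10*(-5)*(-4)) = (-3767 - 2306)*(10 - 20 - 200) = -6073*(-210) = 1275330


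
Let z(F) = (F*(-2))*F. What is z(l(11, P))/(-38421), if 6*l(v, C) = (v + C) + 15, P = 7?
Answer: 121/76842 ≈ 0.0015747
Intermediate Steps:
l(v, C) = 5/2 + C/6 + v/6 (l(v, C) = ((v + C) + 15)/6 = ((C + v) + 15)/6 = (15 + C + v)/6 = 5/2 + C/6 + v/6)
z(F) = -2*F**2 (z(F) = (-2*F)*F = -2*F**2)
z(l(11, P))/(-38421) = -2*(5/2 + (1/6)*7 + (1/6)*11)**2/(-38421) = -2*(5/2 + 7/6 + 11/6)**2*(-1/38421) = -2*(11/2)**2*(-1/38421) = -2*121/4*(-1/38421) = -121/2*(-1/38421) = 121/76842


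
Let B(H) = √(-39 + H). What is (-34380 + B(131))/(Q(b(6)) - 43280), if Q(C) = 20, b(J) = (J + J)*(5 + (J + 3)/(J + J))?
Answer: 573/721 - √23/21630 ≈ 0.79451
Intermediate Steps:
b(J) = 2*J*(5 + (3 + J)/(2*J)) (b(J) = (2*J)*(5 + (3 + J)/((2*J))) = (2*J)*(5 + (3 + J)*(1/(2*J))) = (2*J)*(5 + (3 + J)/(2*J)) = 2*J*(5 + (3 + J)/(2*J)))
(-34380 + B(131))/(Q(b(6)) - 43280) = (-34380 + √(-39 + 131))/(20 - 43280) = (-34380 + √92)/(-43260) = (-34380 + 2*√23)*(-1/43260) = 573/721 - √23/21630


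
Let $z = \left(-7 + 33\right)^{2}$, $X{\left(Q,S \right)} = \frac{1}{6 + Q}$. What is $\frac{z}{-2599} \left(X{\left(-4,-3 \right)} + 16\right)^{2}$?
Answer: $- \frac{184041}{2599} \approx -70.812$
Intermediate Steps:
$z = 676$ ($z = 26^{2} = 676$)
$\frac{z}{-2599} \left(X{\left(-4,-3 \right)} + 16\right)^{2} = \frac{676}{-2599} \left(\frac{1}{6 - 4} + 16\right)^{2} = 676 \left(- \frac{1}{2599}\right) \left(\frac{1}{2} + 16\right)^{2} = - \frac{676 \left(\frac{1}{2} + 16\right)^{2}}{2599} = - \frac{676 \left(\frac{33}{2}\right)^{2}}{2599} = \left(- \frac{676}{2599}\right) \frac{1089}{4} = - \frac{184041}{2599}$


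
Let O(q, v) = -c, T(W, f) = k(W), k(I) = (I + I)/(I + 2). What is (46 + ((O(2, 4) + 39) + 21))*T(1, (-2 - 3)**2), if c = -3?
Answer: 218/3 ≈ 72.667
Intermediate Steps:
k(I) = 2*I/(2 + I) (k(I) = (2*I)/(2 + I) = 2*I/(2 + I))
T(W, f) = 2*W/(2 + W)
O(q, v) = 3 (O(q, v) = -1*(-3) = 3)
(46 + ((O(2, 4) + 39) + 21))*T(1, (-2 - 3)**2) = (46 + ((3 + 39) + 21))*(2*1/(2 + 1)) = (46 + (42 + 21))*(2*1/3) = (46 + 63)*(2*1*(1/3)) = 109*(2/3) = 218/3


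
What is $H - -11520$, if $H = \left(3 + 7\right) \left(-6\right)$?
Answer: $11460$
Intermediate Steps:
$H = -60$ ($H = 10 \left(-6\right) = -60$)
$H - -11520 = -60 - -11520 = -60 + 11520 = 11460$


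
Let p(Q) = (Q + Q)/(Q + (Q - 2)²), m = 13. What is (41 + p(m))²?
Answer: 7617600/4489 ≈ 1696.9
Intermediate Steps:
p(Q) = 2*Q/(Q + (-2 + Q)²) (p(Q) = (2*Q)/(Q + (-2 + Q)²) = 2*Q/(Q + (-2 + Q)²))
(41 + p(m))² = (41 + 2*13/(13 + (-2 + 13)²))² = (41 + 2*13/(13 + 11²))² = (41 + 2*13/(13 + 121))² = (41 + 2*13/134)² = (41 + 2*13*(1/134))² = (41 + 13/67)² = (2760/67)² = 7617600/4489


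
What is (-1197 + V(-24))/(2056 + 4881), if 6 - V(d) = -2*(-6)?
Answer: -1203/6937 ≈ -0.17342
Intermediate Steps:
V(d) = -6 (V(d) = 6 - (-2)*(-6) = 6 - 1*12 = 6 - 12 = -6)
(-1197 + V(-24))/(2056 + 4881) = (-1197 - 6)/(2056 + 4881) = -1203/6937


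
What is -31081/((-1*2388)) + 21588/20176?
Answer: 21207575/1505634 ≈ 14.085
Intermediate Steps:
-31081/((-1*2388)) + 21588/20176 = -31081/(-2388) + 21588*(1/20176) = -31081*(-1/2388) + 5397/5044 = 31081/2388 + 5397/5044 = 21207575/1505634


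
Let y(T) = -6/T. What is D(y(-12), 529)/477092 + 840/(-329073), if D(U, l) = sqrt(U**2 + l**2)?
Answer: -280/109691 + sqrt(1119365)/954184 ≈ -0.0014438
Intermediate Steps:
D(y(-12), 529)/477092 + 840/(-329073) = sqrt((-6/(-12))**2 + 529**2)/477092 + 840/(-329073) = sqrt((-6*(-1/12))**2 + 279841)*(1/477092) + 840*(-1/329073) = sqrt((1/2)**2 + 279841)*(1/477092) - 280/109691 = sqrt(1/4 + 279841)*(1/477092) - 280/109691 = sqrt(1119365/4)*(1/477092) - 280/109691 = (sqrt(1119365)/2)*(1/477092) - 280/109691 = sqrt(1119365)/954184 - 280/109691 = -280/109691 + sqrt(1119365)/954184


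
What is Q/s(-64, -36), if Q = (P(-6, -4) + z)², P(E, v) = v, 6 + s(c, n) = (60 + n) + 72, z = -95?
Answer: 1089/10 ≈ 108.90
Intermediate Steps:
s(c, n) = 126 + n (s(c, n) = -6 + ((60 + n) + 72) = -6 + (132 + n) = 126 + n)
Q = 9801 (Q = (-4 - 95)² = (-99)² = 9801)
Q/s(-64, -36) = 9801/(126 - 36) = 9801/90 = 9801*(1/90) = 1089/10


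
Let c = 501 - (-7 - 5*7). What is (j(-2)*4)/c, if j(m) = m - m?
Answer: 0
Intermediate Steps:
j(m) = 0
c = 543 (c = 501 - (-7 - 35) = 501 - 1*(-42) = 501 + 42 = 543)
(j(-2)*4)/c = (0*4)/543 = 0*(1/543) = 0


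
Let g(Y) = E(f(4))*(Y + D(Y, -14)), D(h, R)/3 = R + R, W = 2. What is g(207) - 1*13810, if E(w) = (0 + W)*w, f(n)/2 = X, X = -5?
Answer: -16270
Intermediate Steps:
f(n) = -10 (f(n) = 2*(-5) = -10)
D(h, R) = 6*R (D(h, R) = 3*(R + R) = 3*(2*R) = 6*R)
E(w) = 2*w (E(w) = (0 + 2)*w = 2*w)
g(Y) = 1680 - 20*Y (g(Y) = (2*(-10))*(Y + 6*(-14)) = -20*(Y - 84) = -20*(-84 + Y) = 1680 - 20*Y)
g(207) - 1*13810 = (1680 - 20*207) - 1*13810 = (1680 - 4140) - 13810 = -2460 - 13810 = -16270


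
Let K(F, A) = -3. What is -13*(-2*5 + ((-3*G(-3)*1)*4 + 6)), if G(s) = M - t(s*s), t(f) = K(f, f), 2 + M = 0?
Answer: 208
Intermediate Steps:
M = -2 (M = -2 + 0 = -2)
t(f) = -3
G(s) = 1 (G(s) = -2 - 1*(-3) = -2 + 3 = 1)
-13*(-2*5 + ((-3*G(-3)*1)*4 + 6)) = -13*(-2*5 + ((-3*1*1)*4 + 6)) = -13*(-10 + (-3*1*4 + 6)) = -13*(-10 + (-3*4 + 6)) = -13*(-10 + (-12 + 6)) = -13*(-10 - 6) = -13*(-16) = 208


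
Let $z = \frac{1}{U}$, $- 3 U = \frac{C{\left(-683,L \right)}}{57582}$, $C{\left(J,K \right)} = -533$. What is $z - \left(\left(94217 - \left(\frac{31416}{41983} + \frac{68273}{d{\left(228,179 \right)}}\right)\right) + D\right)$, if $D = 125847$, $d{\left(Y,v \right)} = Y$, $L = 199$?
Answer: $- \frac{1119568679847053}{5101942092} \approx -2.1944 \cdot 10^{5}$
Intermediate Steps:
$U = \frac{533}{172746}$ ($U = - \frac{\left(-533\right) \frac{1}{57582}}{3} = \left(- \frac{1}{3}\right) \left(- \frac{533}{57582}\right) = \frac{533}{172746} \approx 0.0030855$)
$z = \frac{172746}{533}$ ($z = \frac{1}{\frac{533}{172746}} = \frac{172746}{533} \approx 324.1$)
$z - \left(\left(94217 - \left(\frac{31416}{41983} + \frac{68273}{d{\left(228,179 \right)}}\right)\right) + D\right) = \frac{172746}{533} - \left(\left(94217 - \left(\frac{31416}{41983} + \frac{68273}{228}\right)\right) + 125847\right) = \frac{172746}{533} - \left(\left(94217 - \frac{2873468207}{9572124}\right) + 125847\right) = \frac{172746}{533} - \left(\frac{898983338701}{9572124} + 125847\right) = \frac{172746}{533} - \frac{2103606427729}{9572124} = - \frac{1119568679847053}{5101942092}$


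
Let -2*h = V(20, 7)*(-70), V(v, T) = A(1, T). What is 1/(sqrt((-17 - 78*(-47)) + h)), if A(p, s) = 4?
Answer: sqrt(421)/1263 ≈ 0.016246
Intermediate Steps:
V(v, T) = 4
h = 140 (h = -2*(-70) = -1/2*(-280) = 140)
1/(sqrt((-17 - 78*(-47)) + h)) = 1/(sqrt((-17 - 78*(-47)) + 140)) = 1/(sqrt((-17 + 3666) + 140)) = 1/(sqrt(3649 + 140)) = 1/(sqrt(3789)) = 1/(3*sqrt(421)) = sqrt(421)/1263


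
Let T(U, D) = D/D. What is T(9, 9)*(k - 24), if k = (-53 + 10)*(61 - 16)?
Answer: -1959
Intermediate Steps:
k = -1935 (k = -43*45 = -1935)
T(U, D) = 1
T(9, 9)*(k - 24) = 1*(-1935 - 24) = 1*(-1959) = -1959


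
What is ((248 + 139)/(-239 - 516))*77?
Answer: -29799/755 ≈ -39.469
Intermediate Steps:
((248 + 139)/(-239 - 516))*77 = (387/(-755))*77 = (387*(-1/755))*77 = -387/755*77 = -29799/755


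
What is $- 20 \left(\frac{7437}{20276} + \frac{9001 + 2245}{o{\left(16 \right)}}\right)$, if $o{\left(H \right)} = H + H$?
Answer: $- \frac{3855775}{548} \approx -7036.1$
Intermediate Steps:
$o{\left(H \right)} = 2 H$
$- 20 \left(\frac{7437}{20276} + \frac{9001 + 2245}{o{\left(16 \right)}}\right) = - 20 \left(\frac{7437}{20276} + \frac{9001 + 2245}{2 \cdot 16}\right) = - 20 \left(7437 \cdot \frac{1}{20276} + \frac{11246}{32}\right) = - 20 \left(\frac{201}{548} + 11246 \cdot \frac{1}{32}\right) = - 20 \left(\frac{201}{548} + \frac{5623}{16}\right) = \left(-20\right) \frac{771155}{2192} = - \frac{3855775}{548}$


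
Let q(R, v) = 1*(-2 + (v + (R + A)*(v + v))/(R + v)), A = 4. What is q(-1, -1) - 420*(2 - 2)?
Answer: 3/2 ≈ 1.5000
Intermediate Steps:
q(R, v) = -2 + (v + 2*v*(4 + R))/(R + v) (q(R, v) = 1*(-2 + (v + (R + 4)*(v + v))/(R + v)) = 1*(-2 + (v + (4 + R)*(2*v))/(R + v)) = 1*(-2 + (v + 2*v*(4 + R))/(R + v)) = -2 + (v + 2*v*(4 + R))/(R + v))
q(-1, -1) - 420*(2 - 2) = (-2*(-1) + 7*(-1) + 2*(-1)*(-1))/(-1 - 1) - 420*(2 - 2) = (2 - 7 + 2)/(-2) - 420*0 = -½*(-3) - 105*0 = 3/2 + 0 = 3/2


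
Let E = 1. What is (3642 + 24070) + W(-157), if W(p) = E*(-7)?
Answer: 27705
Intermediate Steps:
W(p) = -7 (W(p) = 1*(-7) = -7)
(3642 + 24070) + W(-157) = (3642 + 24070) - 7 = 27712 - 7 = 27705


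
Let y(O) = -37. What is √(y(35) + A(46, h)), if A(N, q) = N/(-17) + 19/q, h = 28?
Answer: I*√2210663/238 ≈ 6.2472*I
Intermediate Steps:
A(N, q) = 19/q - N/17 (A(N, q) = N*(-1/17) + 19/q = -N/17 + 19/q = 19/q - N/17)
√(y(35) + A(46, h)) = √(-37 + (19/28 - 1/17*46)) = √(-37 + (19*(1/28) - 46/17)) = √(-37 + (19/28 - 46/17)) = √(-37 - 965/476) = √(-18577/476) = I*√2210663/238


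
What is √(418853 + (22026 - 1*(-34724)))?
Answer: √475603 ≈ 689.64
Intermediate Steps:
√(418853 + (22026 - 1*(-34724))) = √(418853 + (22026 + 34724)) = √(418853 + 56750) = √475603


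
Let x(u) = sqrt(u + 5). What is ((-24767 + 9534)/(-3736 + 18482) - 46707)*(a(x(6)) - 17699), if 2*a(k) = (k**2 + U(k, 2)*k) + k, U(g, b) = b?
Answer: 24373031750485/29492 - 2066269965*sqrt(11)/29492 ≈ 8.2620e+8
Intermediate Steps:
x(u) = sqrt(5 + u)
a(k) = k**2/2 + 3*k/2 (a(k) = ((k**2 + 2*k) + k)/2 = (k**2 + 3*k)/2 = k**2/2 + 3*k/2)
((-24767 + 9534)/(-3736 + 18482) - 46707)*(a(x(6)) - 17699) = ((-24767 + 9534)/(-3736 + 18482) - 46707)*(sqrt(5 + 6)*(3 + sqrt(5 + 6))/2 - 17699) = (-15233/14746 - 46707)*(sqrt(11)*(3 + sqrt(11))/2 - 17699) = (-15233*1/14746 - 46707)*(-17699 + sqrt(11)*(3 + sqrt(11))/2) = (-15233/14746 - 46707)*(-17699 + sqrt(11)*(3 + sqrt(11))/2) = -688756655*(-17699 + sqrt(11)*(3 + sqrt(11))/2)/14746 = 12190304036845/14746 - 688756655*sqrt(11)*(3 + sqrt(11))/29492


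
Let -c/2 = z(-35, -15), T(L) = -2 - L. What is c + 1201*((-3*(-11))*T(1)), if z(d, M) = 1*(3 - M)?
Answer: -118935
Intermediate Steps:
z(d, M) = 3 - M
c = -36 (c = -2*(3 - 1*(-15)) = -2*(3 + 15) = -2*18 = -36)
c + 1201*((-3*(-11))*T(1)) = -36 + 1201*((-3*(-11))*(-2 - 1*1)) = -36 + 1201*(33*(-2 - 1)) = -36 + 1201*(33*(-3)) = -36 + 1201*(-99) = -36 - 118899 = -118935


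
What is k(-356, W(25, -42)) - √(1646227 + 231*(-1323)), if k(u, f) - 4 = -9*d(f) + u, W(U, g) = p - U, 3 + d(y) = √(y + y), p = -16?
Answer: -325 - √1340614 - 9*I*√82 ≈ -1482.8 - 81.498*I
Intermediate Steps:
d(y) = -3 + √2*√y (d(y) = -3 + √(y + y) = -3 + √(2*y) = -3 + √2*√y)
W(U, g) = -16 - U
k(u, f) = 31 + u - 9*√2*√f (k(u, f) = 4 + (-9*(-3 + √2*√f) + u) = 4 + ((27 - 9*√2*√f) + u) = 4 + (27 + u - 9*√2*√f) = 31 + u - 9*√2*√f)
k(-356, W(25, -42)) - √(1646227 + 231*(-1323)) = (31 - 356 - 9*√2*√(-16 - 1*25)) - √(1646227 + 231*(-1323)) = (31 - 356 - 9*√2*√(-16 - 25)) - √(1646227 - 305613) = (31 - 356 - 9*√2*√(-41)) - √1340614 = (31 - 356 - 9*√2*I*√41) - √1340614 = (31 - 356 - 9*I*√82) - √1340614 = (-325 - 9*I*√82) - √1340614 = -325 - √1340614 - 9*I*√82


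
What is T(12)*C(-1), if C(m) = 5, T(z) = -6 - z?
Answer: -90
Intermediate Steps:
T(12)*C(-1) = (-6 - 1*12)*5 = (-6 - 12)*5 = -18*5 = -90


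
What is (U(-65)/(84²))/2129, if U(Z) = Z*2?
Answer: -65/7511112 ≈ -8.6538e-6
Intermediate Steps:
U(Z) = 2*Z
(U(-65)/(84²))/2129 = ((2*(-65))/(84²))/2129 = -130/7056*(1/2129) = -130*1/7056*(1/2129) = -65/3528*1/2129 = -65/7511112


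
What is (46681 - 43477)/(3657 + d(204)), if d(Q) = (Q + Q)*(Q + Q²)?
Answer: 1068/5688739 ≈ 0.00018774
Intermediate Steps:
d(Q) = 2*Q*(Q + Q²) (d(Q) = (2*Q)*(Q + Q²) = 2*Q*(Q + Q²))
(46681 - 43477)/(3657 + d(204)) = (46681 - 43477)/(3657 + 2*204²*(1 + 204)) = 3204/(3657 + 2*41616*205) = 3204/(3657 + 17062560) = 3204/17066217 = 3204*(1/17066217) = 1068/5688739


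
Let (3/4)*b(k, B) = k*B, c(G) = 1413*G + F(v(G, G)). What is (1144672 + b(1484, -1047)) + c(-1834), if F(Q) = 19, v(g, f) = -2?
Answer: -3518415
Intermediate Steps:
c(G) = 19 + 1413*G (c(G) = 1413*G + 19 = 19 + 1413*G)
b(k, B) = 4*B*k/3 (b(k, B) = 4*(k*B)/3 = 4*(B*k)/3 = 4*B*k/3)
(1144672 + b(1484, -1047)) + c(-1834) = (1144672 + (4/3)*(-1047)*1484) + (19 + 1413*(-1834)) = (1144672 - 2071664) + (19 - 2591442) = -926992 - 2591423 = -3518415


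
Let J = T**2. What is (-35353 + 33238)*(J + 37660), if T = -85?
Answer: -94931775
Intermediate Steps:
J = 7225 (J = (-85)**2 = 7225)
(-35353 + 33238)*(J + 37660) = (-35353 + 33238)*(7225 + 37660) = -2115*44885 = -94931775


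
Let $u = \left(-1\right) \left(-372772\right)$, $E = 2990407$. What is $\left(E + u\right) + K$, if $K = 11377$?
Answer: $3374556$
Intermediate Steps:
$u = 372772$
$\left(E + u\right) + K = \left(2990407 + 372772\right) + 11377 = 3363179 + 11377 = 3374556$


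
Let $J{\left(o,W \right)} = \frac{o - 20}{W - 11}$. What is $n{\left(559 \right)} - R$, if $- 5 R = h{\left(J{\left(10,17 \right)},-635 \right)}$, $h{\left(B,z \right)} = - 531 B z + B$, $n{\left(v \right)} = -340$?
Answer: $- \frac{338206}{3} \approx -1.1274 \cdot 10^{5}$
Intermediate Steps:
$J{\left(o,W \right)} = \frac{-20 + o}{-11 + W}$
$h{\left(B,z \right)} = B - 531 B z$ ($h{\left(B,z \right)} = - 531 B z + B = B - 531 B z$)
$R = \frac{337186}{3}$ ($R = - \frac{\frac{-20 + 10}{-11 + 17} \left(1 - -337185\right)}{5} = - \frac{\frac{1}{6} \left(-10\right) \left(1 + 337185\right)}{5} = - \frac{\frac{1}{6} \left(-10\right) 337186}{5} = - \frac{\left(- \frac{5}{3}\right) 337186}{5} = \left(- \frac{1}{5}\right) \left(- \frac{1685930}{3}\right) = \frac{337186}{3} \approx 1.124 \cdot 10^{5}$)
$n{\left(559 \right)} - R = -340 - \frac{337186}{3} = - \frac{338206}{3}$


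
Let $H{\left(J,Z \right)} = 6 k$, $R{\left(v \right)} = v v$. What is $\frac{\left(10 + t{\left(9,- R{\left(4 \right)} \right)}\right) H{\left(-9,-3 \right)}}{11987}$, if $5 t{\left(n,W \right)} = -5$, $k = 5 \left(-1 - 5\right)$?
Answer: $- \frac{1620}{11987} \approx -0.13515$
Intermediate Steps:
$R{\left(v \right)} = v^{2}$
$k = -30$ ($k = 5 \left(-6\right) = -30$)
$H{\left(J,Z \right)} = -180$ ($H{\left(J,Z \right)} = 6 \left(-30\right) = -180$)
$t{\left(n,W \right)} = -1$ ($t{\left(n,W \right)} = \frac{1}{5} \left(-5\right) = -1$)
$\frac{\left(10 + t{\left(9,- R{\left(4 \right)} \right)}\right) H{\left(-9,-3 \right)}}{11987} = \frac{\left(10 - 1\right) \left(-180\right)}{11987} = 9 \left(-180\right) \frac{1}{11987} = \left(-1620\right) \frac{1}{11987} = - \frac{1620}{11987}$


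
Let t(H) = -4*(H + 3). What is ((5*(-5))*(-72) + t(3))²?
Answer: 3154176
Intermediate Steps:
t(H) = -12 - 4*H (t(H) = -4*(3 + H) = -12 - 4*H)
((5*(-5))*(-72) + t(3))² = ((5*(-5))*(-72) + (-12 - 4*3))² = (-25*(-72) + (-12 - 12))² = (1800 - 24)² = 1776² = 3154176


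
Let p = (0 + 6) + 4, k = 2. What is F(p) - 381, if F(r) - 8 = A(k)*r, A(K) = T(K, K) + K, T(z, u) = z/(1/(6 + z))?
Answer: -193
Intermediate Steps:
T(z, u) = z*(6 + z)
p = 10 (p = 6 + 4 = 10)
A(K) = K + K*(6 + K) (A(K) = K*(6 + K) + K = K + K*(6 + K))
F(r) = 8 + 18*r (F(r) = 8 + (2*(7 + 2))*r = 8 + (2*9)*r = 8 + 18*r)
F(p) - 381 = (8 + 18*10) - 381 = (8 + 180) - 381 = 188 - 381 = -193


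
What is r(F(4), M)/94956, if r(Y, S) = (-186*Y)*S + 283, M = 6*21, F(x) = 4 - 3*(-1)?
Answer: -163769/94956 ≈ -1.7247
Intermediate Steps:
F(x) = 7 (F(x) = 4 + 3 = 7)
M = 126
r(Y, S) = 283 - 186*S*Y (r(Y, S) = -186*S*Y + 283 = 283 - 186*S*Y)
r(F(4), M)/94956 = (283 - 186*126*7)/94956 = (283 - 164052)*(1/94956) = -163769*1/94956 = -163769/94956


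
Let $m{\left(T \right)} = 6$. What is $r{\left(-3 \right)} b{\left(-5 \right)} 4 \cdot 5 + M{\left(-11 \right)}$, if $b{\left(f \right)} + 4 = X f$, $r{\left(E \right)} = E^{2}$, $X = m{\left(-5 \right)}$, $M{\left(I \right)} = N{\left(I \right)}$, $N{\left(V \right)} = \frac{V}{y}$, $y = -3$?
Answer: $- \frac{18349}{3} \approx -6116.3$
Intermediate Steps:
$N{\left(V \right)} = - \frac{V}{3}$ ($N{\left(V \right)} = \frac{V}{-3} = V \left(- \frac{1}{3}\right) = - \frac{V}{3}$)
$M{\left(I \right)} = - \frac{I}{3}$
$X = 6$
$b{\left(f \right)} = -4 + 6 f$
$r{\left(-3 \right)} b{\left(-5 \right)} 4 \cdot 5 + M{\left(-11 \right)} = \left(-3\right)^{2} \left(-4 + 6 \left(-5\right)\right) 4 \cdot 5 - - \frac{11}{3} = 9 \left(-4 - 30\right) 4 \cdot 5 + \frac{11}{3} = 9 \left(-34\right) 4 \cdot 5 + \frac{11}{3} = \left(-306\right) 4 \cdot 5 + \frac{11}{3} = \left(-1224\right) 5 + \frac{11}{3} = -6120 + \frac{11}{3} = - \frac{18349}{3}$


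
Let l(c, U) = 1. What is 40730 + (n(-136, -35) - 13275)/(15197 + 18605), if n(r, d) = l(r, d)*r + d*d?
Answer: 688371637/16901 ≈ 40730.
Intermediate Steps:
n(r, d) = r + d² (n(r, d) = 1*r + d*d = r + d²)
40730 + (n(-136, -35) - 13275)/(15197 + 18605) = 40730 + ((-136 + (-35)²) - 13275)/(15197 + 18605) = 40730 + ((-136 + 1225) - 13275)/33802 = 40730 + (1089 - 13275)*(1/33802) = 40730 - 12186*1/33802 = 40730 - 6093/16901 = 688371637/16901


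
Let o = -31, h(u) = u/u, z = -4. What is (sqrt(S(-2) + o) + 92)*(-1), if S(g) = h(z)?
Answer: -92 - I*sqrt(30) ≈ -92.0 - 5.4772*I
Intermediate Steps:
h(u) = 1
S(g) = 1
(sqrt(S(-2) + o) + 92)*(-1) = (sqrt(1 - 31) + 92)*(-1) = (sqrt(-30) + 92)*(-1) = (I*sqrt(30) + 92)*(-1) = (92 + I*sqrt(30))*(-1) = -92 - I*sqrt(30)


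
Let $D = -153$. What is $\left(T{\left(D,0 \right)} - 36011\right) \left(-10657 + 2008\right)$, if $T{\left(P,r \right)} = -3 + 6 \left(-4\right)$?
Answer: $311692662$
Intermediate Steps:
$T{\left(P,r \right)} = -27$ ($T{\left(P,r \right)} = -3 - 24 = -27$)
$\left(T{\left(D,0 \right)} - 36011\right) \left(-10657 + 2008\right) = \left(-27 - 36011\right) \left(-10657 + 2008\right) = \left(-36038\right) \left(-8649\right) = 311692662$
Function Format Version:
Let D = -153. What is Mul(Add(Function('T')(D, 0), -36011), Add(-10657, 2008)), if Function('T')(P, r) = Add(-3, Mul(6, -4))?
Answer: 311692662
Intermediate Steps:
Function('T')(P, r) = -27 (Function('T')(P, r) = Add(-3, -24) = -27)
Mul(Add(Function('T')(D, 0), -36011), Add(-10657, 2008)) = Mul(Add(-27, -36011), Add(-10657, 2008)) = Mul(-36038, -8649) = 311692662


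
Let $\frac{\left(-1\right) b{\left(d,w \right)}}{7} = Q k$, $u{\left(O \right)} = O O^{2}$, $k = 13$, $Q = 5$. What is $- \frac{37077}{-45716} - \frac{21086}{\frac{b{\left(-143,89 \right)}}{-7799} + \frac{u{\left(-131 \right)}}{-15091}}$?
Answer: $- \frac{56401781421736303}{400923105229812} \approx -140.68$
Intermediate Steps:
$u{\left(O \right)} = O^{3}$
$b{\left(d,w \right)} = -455$ ($b{\left(d,w \right)} = - 7 \cdot 5 \cdot 13 = \left(-7\right) 65 = -455$)
$- \frac{37077}{-45716} - \frac{21086}{\frac{b{\left(-143,89 \right)}}{-7799} + \frac{u{\left(-131 \right)}}{-15091}} = - \frac{37077}{-45716} - \frac{21086}{- \frac{455}{-7799} + \frac{\left(-131\right)^{3}}{-15091}} = \left(-37077\right) \left(- \frac{1}{45716}\right) - \frac{21086}{\left(-455\right) \left(- \frac{1}{7799}\right) - - \frac{2248091}{15091}} = \frac{37077}{45716} - \frac{21086}{\frac{455}{7799} + \frac{2248091}{15091}} = \frac{37077}{45716} - \frac{21086}{\frac{17539728114}{117694709}} = \frac{37077}{45716} - \frac{1240855316987}{8769864057} = - \frac{56401781421736303}{400923105229812}$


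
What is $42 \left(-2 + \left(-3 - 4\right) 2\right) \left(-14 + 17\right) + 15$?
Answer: $-2001$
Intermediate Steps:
$42 \left(-2 + \left(-3 - 4\right) 2\right) \left(-14 + 17\right) + 15 = 42 \left(-2 - 14\right) 3 + 15 = 42 \left(\left(-16\right) 3\right) + 15 = 42 \left(-48\right) + 15 = -2016 + 15 = -2001$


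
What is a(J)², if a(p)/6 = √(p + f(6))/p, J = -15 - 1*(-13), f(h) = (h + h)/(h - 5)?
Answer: 90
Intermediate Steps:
f(h) = 2*h/(-5 + h) (f(h) = (2*h)/(-5 + h) = 2*h/(-5 + h))
J = -2 (J = -15 + 13 = -2)
a(p) = 6*√(12 + p)/p (a(p) = 6*(√(p + 2*6/(-5 + 6))/p) = 6*(√(p + 2*6/1)/p) = 6*(√(p + 2*6*1)/p) = 6*(√(p + 12)/p) = 6*(√(12 + p)/p) = 6*√(12 + p)/p)
a(J)² = (6*√(12 - 2)/(-2))² = (6*(-½)*√10)² = (-3*√10)² = 90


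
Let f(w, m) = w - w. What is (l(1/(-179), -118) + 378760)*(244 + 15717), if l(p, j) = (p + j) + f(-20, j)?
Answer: 1081787372237/179 ≈ 6.0435e+9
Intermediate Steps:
f(w, m) = 0
l(p, j) = j + p (l(p, j) = (p + j) + 0 = (j + p) + 0 = j + p)
(l(1/(-179), -118) + 378760)*(244 + 15717) = ((-118 + 1/(-179)) + 378760)*(244 + 15717) = ((-118 - 1/179) + 378760)*15961 = (-21123/179 + 378760)*15961 = (67776917/179)*15961 = 1081787372237/179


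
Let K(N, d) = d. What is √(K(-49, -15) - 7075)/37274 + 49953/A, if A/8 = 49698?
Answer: 16651/132528 + I*√7090/37274 ≈ 0.12564 + 0.002259*I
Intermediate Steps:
A = 397584 (A = 8*49698 = 397584)
√(K(-49, -15) - 7075)/37274 + 49953/A = √(-15 - 7075)/37274 + 49953/397584 = √(-7090)*(1/37274) + 49953*(1/397584) = (I*√7090)*(1/37274) + 16651/132528 = I*√7090/37274 + 16651/132528 = 16651/132528 + I*√7090/37274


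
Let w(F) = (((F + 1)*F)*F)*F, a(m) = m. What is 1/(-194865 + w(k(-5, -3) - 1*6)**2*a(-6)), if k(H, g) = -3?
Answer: -1/204268209 ≈ -4.8955e-9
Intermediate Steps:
w(F) = F**3*(1 + F) (w(F) = (((1 + F)*F)*F)*F = ((F*(1 + F))*F)*F = (F**2*(1 + F))*F = F**3*(1 + F))
1/(-194865 + w(k(-5, -3) - 1*6)**2*a(-6)) = 1/(-194865 + ((-3 - 1*6)**3*(1 + (-3 - 1*6)))**2*(-6)) = 1/(-194865 + ((-3 - 6)**3*(1 + (-3 - 6)))**2*(-6)) = 1/(-194865 + ((-9)**3*(1 - 9))**2*(-6)) = 1/(-194865 + (-729*(-8))**2*(-6)) = 1/(-194865 + 5832**2*(-6)) = 1/(-194865 + 34012224*(-6)) = 1/(-194865 - 204073344) = 1/(-204268209) = -1/204268209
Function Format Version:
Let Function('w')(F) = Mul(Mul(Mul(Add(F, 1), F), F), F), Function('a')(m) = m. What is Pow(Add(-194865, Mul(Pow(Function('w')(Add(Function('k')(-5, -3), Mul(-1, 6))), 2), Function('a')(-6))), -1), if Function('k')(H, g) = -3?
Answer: Rational(-1, 204268209) ≈ -4.8955e-9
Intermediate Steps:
Function('w')(F) = Mul(Pow(F, 3), Add(1, F)) (Function('w')(F) = Mul(Mul(Mul(Add(1, F), F), F), F) = Mul(Mul(Mul(F, Add(1, F)), F), F) = Mul(Mul(Pow(F, 2), Add(1, F)), F) = Mul(Pow(F, 3), Add(1, F)))
Pow(Add(-194865, Mul(Pow(Function('w')(Add(Function('k')(-5, -3), Mul(-1, 6))), 2), Function('a')(-6))), -1) = Pow(Add(-194865, Mul(Pow(Mul(Pow(Add(-3, Mul(-1, 6)), 3), Add(1, Add(-3, Mul(-1, 6)))), 2), -6)), -1) = Pow(Add(-194865, Mul(Pow(Mul(Pow(Add(-3, -6), 3), Add(1, Add(-3, -6))), 2), -6)), -1) = Pow(Add(-194865, Mul(Pow(Mul(Pow(-9, 3), Add(1, -9)), 2), -6)), -1) = Pow(Add(-194865, Mul(Pow(Mul(-729, -8), 2), -6)), -1) = Pow(Add(-194865, Mul(Pow(5832, 2), -6)), -1) = Pow(Add(-194865, Mul(34012224, -6)), -1) = Pow(Add(-194865, -204073344), -1) = Pow(-204268209, -1) = Rational(-1, 204268209)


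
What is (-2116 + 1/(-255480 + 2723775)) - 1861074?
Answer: -4598902561049/2468295 ≈ -1.8632e+6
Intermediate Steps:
(-2116 + 1/(-255480 + 2723775)) - 1861074 = (-2116 + 1/2468295) - 1861074 = -5222912219/2468295 - 1861074 = -4598902561049/2468295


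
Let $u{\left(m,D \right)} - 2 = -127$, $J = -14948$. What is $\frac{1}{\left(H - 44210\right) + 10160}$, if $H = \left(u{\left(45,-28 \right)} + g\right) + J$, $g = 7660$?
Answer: $- \frac{1}{41463} \approx -2.4118 \cdot 10^{-5}$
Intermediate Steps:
$u{\left(m,D \right)} = -125$ ($u{\left(m,D \right)} = 2 - 127 = -125$)
$H = -7413$ ($H = \left(-125 + 7660\right) - 14948 = 7535 - 14948 = -7413$)
$\frac{1}{\left(H - 44210\right) + 10160} = \frac{1}{\left(-7413 - 44210\right) + 10160} = \frac{1}{-51623 + 10160} = \frac{1}{-41463} = - \frac{1}{41463}$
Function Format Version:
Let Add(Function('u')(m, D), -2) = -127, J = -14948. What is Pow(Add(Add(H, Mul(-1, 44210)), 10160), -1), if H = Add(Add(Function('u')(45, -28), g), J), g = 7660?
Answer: Rational(-1, 41463) ≈ -2.4118e-5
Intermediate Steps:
Function('u')(m, D) = -125 (Function('u')(m, D) = Add(2, -127) = -125)
H = -7413 (H = Add(Add(-125, 7660), -14948) = Add(7535, -14948) = -7413)
Pow(Add(Add(H, Mul(-1, 44210)), 10160), -1) = Pow(Add(Add(-7413, Mul(-1, 44210)), 10160), -1) = Pow(Add(Add(-7413, -44210), 10160), -1) = Pow(Add(-51623, 10160), -1) = Pow(-41463, -1) = Rational(-1, 41463)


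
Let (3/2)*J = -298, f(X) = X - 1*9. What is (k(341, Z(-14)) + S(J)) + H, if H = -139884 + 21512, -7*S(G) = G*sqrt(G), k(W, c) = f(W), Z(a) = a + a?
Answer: -118040 + 1192*I*sqrt(447)/63 ≈ -1.1804e+5 + 400.03*I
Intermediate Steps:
f(X) = -9 + X (f(X) = X - 9 = -9 + X)
Z(a) = 2*a
k(W, c) = -9 + W
J = -596/3 (J = (2/3)*(-298) = -596/3 ≈ -198.67)
S(G) = -G**(3/2)/7 (S(G) = -G*sqrt(G)/7 = -G**(3/2)/7)
H = -118372
(k(341, Z(-14)) + S(J)) + H = ((-9 + 341) - (-1192)*I*sqrt(447)/63) - 118372 = (332 - (-1192)*I*sqrt(447)/63) - 118372 = (332 + 1192*I*sqrt(447)/63) - 118372 = -118040 + 1192*I*sqrt(447)/63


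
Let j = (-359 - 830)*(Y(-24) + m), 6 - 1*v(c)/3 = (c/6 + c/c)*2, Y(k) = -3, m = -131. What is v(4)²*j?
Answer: 10196864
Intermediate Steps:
v(c) = 12 - c (v(c) = 18 - 3*(c/6 + c/c)*2 = 18 - 3*(c*(⅙) + 1)*2 = 18 - 3*(c/6 + 1)*2 = 18 - 3*(1 + c/6)*2 = 18 - 3*(2 + c/3) = 18 + (-6 - c) = 12 - c)
j = 159326 (j = (-359 - 830)*(-3 - 131) = -1189*(-134) = 159326)
v(4)²*j = (12 - 1*4)²*159326 = (12 - 4)²*159326 = 8²*159326 = 64*159326 = 10196864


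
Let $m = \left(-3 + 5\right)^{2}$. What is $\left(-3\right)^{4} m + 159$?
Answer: $483$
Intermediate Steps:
$m = 4$ ($m = 2^{2} = 4$)
$\left(-3\right)^{4} m + 159 = \left(-3\right)^{4} \cdot 4 + 159 = 81 \cdot 4 + 159 = 324 + 159 = 483$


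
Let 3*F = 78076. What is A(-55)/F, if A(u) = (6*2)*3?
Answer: 27/19519 ≈ 0.0013833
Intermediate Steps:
F = 78076/3 (F = (⅓)*78076 = 78076/3 ≈ 26025.)
A(u) = 36 (A(u) = 12*3 = 36)
A(-55)/F = 36/(78076/3) = 36*(3/78076) = 27/19519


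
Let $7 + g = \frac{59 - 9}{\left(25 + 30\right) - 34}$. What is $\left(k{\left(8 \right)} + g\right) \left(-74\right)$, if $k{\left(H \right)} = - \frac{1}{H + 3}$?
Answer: $\frac{80512}{231} \approx 348.54$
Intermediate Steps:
$k{\left(H \right)} = - \frac{1}{3 + H}$
$g = - \frac{97}{21}$ ($g = -7 + \frac{59 - 9}{\left(25 + 30\right) - 34} = -7 + \frac{50}{55 - 34} = -7 + \frac{50}{21} = - \frac{97}{21} \approx -4.619$)
$\left(k{\left(8 \right)} + g\right) \left(-74\right) = \left(- \frac{1}{3 + 8} - \frac{97}{21}\right) \left(-74\right) = \left(- \frac{1}{11} - \frac{97}{21}\right) \left(-74\right) = \left(- \frac{1088}{231}\right) \left(-74\right) = \frac{80512}{231}$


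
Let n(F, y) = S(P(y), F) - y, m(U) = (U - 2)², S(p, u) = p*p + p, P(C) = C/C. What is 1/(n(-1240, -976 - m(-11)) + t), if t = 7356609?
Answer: 1/7357756 ≈ 1.3591e-7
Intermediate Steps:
P(C) = 1
S(p, u) = p + p² (S(p, u) = p² + p = p + p²)
m(U) = (-2 + U)²
n(F, y) = 2 - y (n(F, y) = 1*(1 + 1) - y = 1*2 - y = 2 - y)
1/(n(-1240, -976 - m(-11)) + t) = 1/((2 - (-976 - (-2 - 11)²)) + 7356609) = 1/((2 - (-976 - 1*(-13)²)) + 7356609) = 1/((2 - (-976 - 1*169)) + 7356609) = 1/((2 - (-976 - 169)) + 7356609) = 1/((2 - 1*(-1145)) + 7356609) = 1/((2 + 1145) + 7356609) = 1/(1147 + 7356609) = 1/7357756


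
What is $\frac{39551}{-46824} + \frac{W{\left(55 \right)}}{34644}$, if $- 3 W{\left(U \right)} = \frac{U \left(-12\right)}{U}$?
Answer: $- \frac{38056043}{45060296} \approx -0.84456$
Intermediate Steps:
$W{\left(U \right)} = 4$ ($W{\left(U \right)} = - \frac{U \left(-12\right) \frac{1}{U}}{3} = - \frac{- 12 U \frac{1}{U}}{3} = \left(- \frac{1}{3}\right) \left(-12\right) = 4$)
$\frac{39551}{-46824} + \frac{W{\left(55 \right)}}{34644} = \frac{39551}{-46824} + \frac{4}{34644} = 39551 \left(- \frac{1}{46824}\right) + 4 \cdot \frac{1}{34644} = - \frac{39551}{46824} + \frac{1}{8661} = - \frac{38056043}{45060296}$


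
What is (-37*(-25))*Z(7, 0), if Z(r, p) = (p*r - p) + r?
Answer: 6475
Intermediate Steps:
Z(r, p) = r - p + p*r (Z(r, p) = (-p + p*r) + r = r - p + p*r)
(-37*(-25))*Z(7, 0) = (-37*(-25))*(7 - 1*0 + 0*7) = 925*(7 + 0 + 0) = 925*7 = 6475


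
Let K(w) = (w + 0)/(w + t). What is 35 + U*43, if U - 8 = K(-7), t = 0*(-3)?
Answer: 422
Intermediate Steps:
t = 0
K(w) = 1 (K(w) = (w + 0)/(w + 0) = w/w = 1)
U = 9 (U = 8 + 1 = 9)
35 + U*43 = 35 + 9*43 = 35 + 387 = 422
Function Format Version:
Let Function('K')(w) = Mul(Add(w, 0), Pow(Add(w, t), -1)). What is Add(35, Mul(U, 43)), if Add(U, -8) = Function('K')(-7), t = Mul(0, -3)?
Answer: 422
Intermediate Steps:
t = 0
Function('K')(w) = 1 (Function('K')(w) = Mul(Add(w, 0), Pow(Add(w, 0), -1)) = Mul(w, Pow(w, -1)) = 1)
U = 9 (U = Add(8, 1) = 9)
Add(35, Mul(U, 43)) = Add(35, Mul(9, 43)) = Add(35, 387) = 422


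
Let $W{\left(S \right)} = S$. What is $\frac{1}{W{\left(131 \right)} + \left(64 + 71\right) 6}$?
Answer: $\frac{1}{941} \approx 0.0010627$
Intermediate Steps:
$\frac{1}{W{\left(131 \right)} + \left(64 + 71\right) 6} = \frac{1}{131 + \left(64 + 71\right) 6} = \frac{1}{131 + 135 \cdot 6} = \frac{1}{131 + 810} = \frac{1}{941}$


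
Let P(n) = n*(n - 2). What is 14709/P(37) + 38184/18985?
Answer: 65739729/4917115 ≈ 13.370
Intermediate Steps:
P(n) = n*(-2 + n)
14709/P(37) + 38184/18985 = 14709/((37*(-2 + 37))) + 38184/18985 = 14709/((37*35)) + 38184*(1/18985) = 14709/1295 + 38184/18985 = 65739729/4917115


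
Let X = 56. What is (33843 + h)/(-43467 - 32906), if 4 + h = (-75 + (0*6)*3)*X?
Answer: -29639/76373 ≈ -0.38808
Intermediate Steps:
h = -4204 (h = -4 + (-75 + (0*6)*3)*56 = -4 + (-75 + 0*3)*56 = -4 + (-75 + 0)*56 = -4 - 75*56 = -4 - 4200 = -4204)
(33843 + h)/(-43467 - 32906) = (33843 - 4204)/(-43467 - 32906) = 29639/(-76373) = 29639*(-1/76373) = -29639/76373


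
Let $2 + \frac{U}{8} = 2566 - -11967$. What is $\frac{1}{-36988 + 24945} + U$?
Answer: $\frac{1399974663}{12043} \approx 1.1625 \cdot 10^{5}$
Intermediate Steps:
$U = 116248$ ($U = -16 + 8 \left(2566 - -11967\right) = -16 + 8 \left(2566 + 11967\right) = -16 + 8 \cdot 14533 = -16 + 116264 = 116248$)
$\frac{1}{-36988 + 24945} + U = \frac{1}{-36988 + 24945} + 116248 = \frac{1}{-12043} + 116248 = - \frac{1}{12043} + 116248 = \frac{1399974663}{12043}$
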